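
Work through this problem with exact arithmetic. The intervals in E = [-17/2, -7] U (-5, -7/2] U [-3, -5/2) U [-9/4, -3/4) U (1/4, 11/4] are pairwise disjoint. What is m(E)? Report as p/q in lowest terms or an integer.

For pairwise disjoint intervals, m(union_i I_i) = sum_i m(I_i),
and m is invariant under swapping open/closed endpoints (single points have measure 0).
So m(E) = sum_i (b_i - a_i).
  I_1 has length -7 - (-17/2) = 3/2.
  I_2 has length -7/2 - (-5) = 3/2.
  I_3 has length -5/2 - (-3) = 1/2.
  I_4 has length -3/4 - (-9/4) = 3/2.
  I_5 has length 11/4 - 1/4 = 5/2.
Summing:
  m(E) = 3/2 + 3/2 + 1/2 + 3/2 + 5/2 = 15/2.

15/2


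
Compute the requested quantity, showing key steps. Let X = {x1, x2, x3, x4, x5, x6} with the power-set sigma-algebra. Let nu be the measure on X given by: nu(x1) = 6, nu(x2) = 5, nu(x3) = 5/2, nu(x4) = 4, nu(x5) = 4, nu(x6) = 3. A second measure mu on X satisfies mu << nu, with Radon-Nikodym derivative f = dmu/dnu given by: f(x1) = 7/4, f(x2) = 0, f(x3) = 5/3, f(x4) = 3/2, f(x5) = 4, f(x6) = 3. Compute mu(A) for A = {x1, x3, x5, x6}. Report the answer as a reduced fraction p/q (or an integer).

By the defining property of the Radon-Nikodym derivative, for every measurable set A,
  mu(A) = integral_A f dnu.
Since nu is a discrete measure concentrated on the atoms of X, the integral over A reduces to the sum
  mu(A) = sum_{x in A} f(x) * nu({x}).
Computing each term:
  x1: f(x1) * nu(x1) = 7/4 * 6 = 21/2.
  x3: f(x3) * nu(x3) = 5/3 * 5/2 = 25/6.
  x5: f(x5) * nu(x5) = 4 * 4 = 16.
  x6: f(x6) * nu(x6) = 3 * 3 = 9.
Summing: mu(A) = 21/2 + 25/6 + 16 + 9 = 119/3.

119/3


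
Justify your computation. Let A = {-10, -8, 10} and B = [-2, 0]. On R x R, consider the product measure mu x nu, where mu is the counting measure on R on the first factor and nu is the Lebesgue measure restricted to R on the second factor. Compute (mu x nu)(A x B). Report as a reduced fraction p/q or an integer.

For a measurable rectangle A x B, the product measure satisfies
  (mu x nu)(A x B) = mu(A) * nu(B).
  mu(A) = 3.
  nu(B) = 2.
  (mu x nu)(A x B) = 3 * 2 = 6.

6


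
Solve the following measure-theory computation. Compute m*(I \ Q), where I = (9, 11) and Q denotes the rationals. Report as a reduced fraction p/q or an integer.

The interval I = (9, 11) has m(I) = 11 - 9 = 2 (endpoints are measure-zero, so open/closed/half-open agree). Write I = (I cap Q) u (I \ Q). The rationals in I are countable, so m*(I cap Q) = 0 (cover each rational by intervals whose total length is arbitrarily small). By countable subadditivity m*(I) <= m*(I cap Q) + m*(I \ Q), hence m*(I \ Q) >= m(I) = 2. The reverse inequality m*(I \ Q) <= m*(I) = 2 is trivial since (I \ Q) is a subset of I. Therefore m*(I \ Q) = 2.

2


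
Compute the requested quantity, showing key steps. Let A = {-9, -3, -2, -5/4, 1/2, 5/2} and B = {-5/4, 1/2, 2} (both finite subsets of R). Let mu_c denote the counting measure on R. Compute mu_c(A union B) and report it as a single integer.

Counting measure on a finite set equals cardinality. By inclusion-exclusion, |A union B| = |A| + |B| - |A cap B|.
|A| = 6, |B| = 3, |A cap B| = 2.
So mu_c(A union B) = 6 + 3 - 2 = 7.

7


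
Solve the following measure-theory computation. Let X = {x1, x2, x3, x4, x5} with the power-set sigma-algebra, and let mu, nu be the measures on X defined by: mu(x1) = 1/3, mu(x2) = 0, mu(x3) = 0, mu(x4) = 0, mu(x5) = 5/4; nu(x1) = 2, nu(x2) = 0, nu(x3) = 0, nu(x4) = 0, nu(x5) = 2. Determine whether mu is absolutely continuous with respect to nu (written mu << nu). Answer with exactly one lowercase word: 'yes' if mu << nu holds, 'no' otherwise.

mu << nu means: every nu-null measurable set is also mu-null; equivalently, for every atom x, if nu({x}) = 0 then mu({x}) = 0.
Checking each atom:
  x1: nu = 2 > 0 -> no constraint.
  x2: nu = 0, mu = 0 -> consistent with mu << nu.
  x3: nu = 0, mu = 0 -> consistent with mu << nu.
  x4: nu = 0, mu = 0 -> consistent with mu << nu.
  x5: nu = 2 > 0 -> no constraint.
No atom violates the condition. Therefore mu << nu.

yes


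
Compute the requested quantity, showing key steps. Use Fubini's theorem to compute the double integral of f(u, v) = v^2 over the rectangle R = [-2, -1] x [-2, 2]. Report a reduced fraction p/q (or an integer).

f(u, v) is a tensor product of a function of u and a function of v, and both factors are bounded continuous (hence Lebesgue integrable) on the rectangle, so Fubini's theorem applies:
  integral_R f d(m x m) = (integral_a1^b1 1 du) * (integral_a2^b2 v^2 dv).
Inner integral in u: integral_{-2}^{-1} 1 du = ((-1)^1 - (-2)^1)/1
  = 1.
Inner integral in v: integral_{-2}^{2} v^2 dv = (2^3 - (-2)^3)/3
  = 16/3.
Product: (1) * (16/3) = 16/3.

16/3


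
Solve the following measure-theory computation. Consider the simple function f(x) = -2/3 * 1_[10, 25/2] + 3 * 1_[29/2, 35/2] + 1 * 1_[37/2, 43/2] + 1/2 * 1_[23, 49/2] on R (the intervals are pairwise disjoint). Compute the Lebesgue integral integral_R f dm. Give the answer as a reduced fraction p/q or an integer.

For a simple function f = sum_i c_i * 1_{A_i} with disjoint A_i,
  integral f dm = sum_i c_i * m(A_i).
Lengths of the A_i:
  m(A_1) = 25/2 - 10 = 5/2.
  m(A_2) = 35/2 - 29/2 = 3.
  m(A_3) = 43/2 - 37/2 = 3.
  m(A_4) = 49/2 - 23 = 3/2.
Contributions c_i * m(A_i):
  (-2/3) * (5/2) = -5/3.
  (3) * (3) = 9.
  (1) * (3) = 3.
  (1/2) * (3/2) = 3/4.
Total: -5/3 + 9 + 3 + 3/4 = 133/12.

133/12


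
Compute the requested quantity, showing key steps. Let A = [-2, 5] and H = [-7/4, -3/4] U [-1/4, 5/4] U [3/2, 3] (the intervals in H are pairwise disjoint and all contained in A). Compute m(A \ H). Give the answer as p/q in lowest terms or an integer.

The ambient interval has length m(A) = 5 - (-2) = 7.
Since the holes are disjoint and sit inside A, by finite additivity
  m(H) = sum_i (b_i - a_i), and m(A \ H) = m(A) - m(H).
Computing the hole measures:
  m(H_1) = -3/4 - (-7/4) = 1.
  m(H_2) = 5/4 - (-1/4) = 3/2.
  m(H_3) = 3 - 3/2 = 3/2.
Summed: m(H) = 1 + 3/2 + 3/2 = 4.
So m(A \ H) = 7 - 4 = 3.

3


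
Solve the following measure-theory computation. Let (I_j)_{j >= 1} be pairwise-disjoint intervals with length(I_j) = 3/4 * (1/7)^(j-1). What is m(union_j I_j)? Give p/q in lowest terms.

By countable additivity of the Lebesgue measure on pairwise disjoint measurable sets,
  m(union_{j >= 1} I_j) = sum_{j >= 1} m(I_j) = sum_{j >= 1} a * r^(j-1),
  with a = 3/4 and r = 1/7.
Since 0 < r = 1/7 < 1, the geometric series converges:
  sum_{j >= 1} a * r^(j-1) = a / (1 - r).
  = 3/4 / (1 - 1/7)
  = 3/4 / (6/7)
  = 7/8.

7/8


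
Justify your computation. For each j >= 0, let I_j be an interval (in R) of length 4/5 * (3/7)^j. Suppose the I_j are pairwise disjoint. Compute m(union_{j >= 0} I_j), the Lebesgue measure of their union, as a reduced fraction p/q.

By countable additivity of the Lebesgue measure on pairwise disjoint measurable sets,
  m(union_{j >= 0} I_j) = sum_{j >= 0} m(I_j) = sum_{j >= 0} a * r^j,
  with a = 4/5 and r = 3/7.
Since 0 < r = 3/7 < 1, the geometric series converges:
  sum_{j >= 0} a * r^j = a / (1 - r).
  = 4/5 / (1 - 3/7)
  = 4/5 / (4/7)
  = 7/5.

7/5


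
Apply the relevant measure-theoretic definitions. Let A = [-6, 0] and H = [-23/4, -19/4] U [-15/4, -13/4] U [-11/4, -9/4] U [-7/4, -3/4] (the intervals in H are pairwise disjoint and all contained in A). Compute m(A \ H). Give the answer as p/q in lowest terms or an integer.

The ambient interval has length m(A) = 0 - (-6) = 6.
Since the holes are disjoint and sit inside A, by finite additivity
  m(H) = sum_i (b_i - a_i), and m(A \ H) = m(A) - m(H).
Computing the hole measures:
  m(H_1) = -19/4 - (-23/4) = 1.
  m(H_2) = -13/4 - (-15/4) = 1/2.
  m(H_3) = -9/4 - (-11/4) = 1/2.
  m(H_4) = -3/4 - (-7/4) = 1.
Summed: m(H) = 1 + 1/2 + 1/2 + 1 = 3.
So m(A \ H) = 6 - 3 = 3.

3


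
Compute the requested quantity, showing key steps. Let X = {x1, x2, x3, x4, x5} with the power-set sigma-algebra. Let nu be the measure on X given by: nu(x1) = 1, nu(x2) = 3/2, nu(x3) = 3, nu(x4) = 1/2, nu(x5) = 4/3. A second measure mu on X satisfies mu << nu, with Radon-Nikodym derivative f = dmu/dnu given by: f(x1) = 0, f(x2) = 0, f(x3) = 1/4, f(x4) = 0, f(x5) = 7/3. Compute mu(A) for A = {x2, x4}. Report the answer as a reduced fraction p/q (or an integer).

By the defining property of the Radon-Nikodym derivative, for every measurable set A,
  mu(A) = integral_A f dnu.
Since nu is a discrete measure concentrated on the atoms of X, the integral over A reduces to the sum
  mu(A) = sum_{x in A} f(x) * nu({x}).
Computing each term:
  x2: f(x2) * nu(x2) = 0 * 3/2 = 0.
  x4: f(x4) * nu(x4) = 0 * 1/2 = 0.
Summing: mu(A) = 0 + 0 = 0.

0


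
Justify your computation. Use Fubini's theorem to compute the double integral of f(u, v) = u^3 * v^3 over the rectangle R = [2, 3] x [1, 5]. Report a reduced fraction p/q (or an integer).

f(u, v) is a tensor product of a function of u and a function of v, and both factors are bounded continuous (hence Lebesgue integrable) on the rectangle, so Fubini's theorem applies:
  integral_R f d(m x m) = (integral_a1^b1 u^3 du) * (integral_a2^b2 v^3 dv).
Inner integral in u: integral_{2}^{3} u^3 du = (3^4 - 2^4)/4
  = 65/4.
Inner integral in v: integral_{1}^{5} v^3 dv = (5^4 - 1^4)/4
  = 156.
Product: (65/4) * (156) = 2535.

2535


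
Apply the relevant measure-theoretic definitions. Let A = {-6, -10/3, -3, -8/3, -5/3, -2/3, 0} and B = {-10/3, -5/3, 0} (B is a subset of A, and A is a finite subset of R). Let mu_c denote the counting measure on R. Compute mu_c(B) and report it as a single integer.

Counting measure assigns mu_c(E) = |E| (number of elements) when E is finite.
B has 3 element(s), so mu_c(B) = 3.

3


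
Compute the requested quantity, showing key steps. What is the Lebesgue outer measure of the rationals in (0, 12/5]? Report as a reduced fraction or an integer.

E = Q cap (0, 12/5] is a subset of Q, which is countable. Enumerate Q = {q_1, q_2, ...}; for any eps > 0, cover q_k by the open interval (q_k - eps/2^(k+1), q_k + eps/2^(k+1)), of length eps/2^k. The total cover length is sum_{k>=1} eps/2^k = eps. Hence m*(E) <= m*(Q) <= eps for every eps > 0, and since outer measure is non-negative, m*(E) = 0.

0


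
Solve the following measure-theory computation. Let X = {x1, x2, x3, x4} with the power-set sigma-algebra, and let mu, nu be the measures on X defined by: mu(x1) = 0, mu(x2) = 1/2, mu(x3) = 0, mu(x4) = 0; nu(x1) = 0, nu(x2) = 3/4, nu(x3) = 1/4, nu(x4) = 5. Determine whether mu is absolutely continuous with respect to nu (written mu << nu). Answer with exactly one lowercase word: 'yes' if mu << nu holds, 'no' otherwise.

mu << nu means: every nu-null measurable set is also mu-null; equivalently, for every atom x, if nu({x}) = 0 then mu({x}) = 0.
Checking each atom:
  x1: nu = 0, mu = 0 -> consistent with mu << nu.
  x2: nu = 3/4 > 0 -> no constraint.
  x3: nu = 1/4 > 0 -> no constraint.
  x4: nu = 5 > 0 -> no constraint.
No atom violates the condition. Therefore mu << nu.

yes


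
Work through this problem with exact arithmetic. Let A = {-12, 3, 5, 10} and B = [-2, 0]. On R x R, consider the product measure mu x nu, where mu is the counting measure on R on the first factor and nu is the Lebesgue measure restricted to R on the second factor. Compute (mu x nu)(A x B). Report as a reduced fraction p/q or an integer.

For a measurable rectangle A x B, the product measure satisfies
  (mu x nu)(A x B) = mu(A) * nu(B).
  mu(A) = 4.
  nu(B) = 2.
  (mu x nu)(A x B) = 4 * 2 = 8.

8


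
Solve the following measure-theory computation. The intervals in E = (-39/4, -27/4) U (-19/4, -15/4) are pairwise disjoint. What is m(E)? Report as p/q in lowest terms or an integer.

For pairwise disjoint intervals, m(union_i I_i) = sum_i m(I_i),
and m is invariant under swapping open/closed endpoints (single points have measure 0).
So m(E) = sum_i (b_i - a_i).
  I_1 has length -27/4 - (-39/4) = 3.
  I_2 has length -15/4 - (-19/4) = 1.
Summing:
  m(E) = 3 + 1 = 4.

4


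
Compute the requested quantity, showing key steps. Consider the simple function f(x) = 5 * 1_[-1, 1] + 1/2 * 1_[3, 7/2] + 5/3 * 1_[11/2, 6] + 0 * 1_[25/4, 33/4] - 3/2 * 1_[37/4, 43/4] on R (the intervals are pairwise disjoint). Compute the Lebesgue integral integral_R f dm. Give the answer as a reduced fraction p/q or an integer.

For a simple function f = sum_i c_i * 1_{A_i} with disjoint A_i,
  integral f dm = sum_i c_i * m(A_i).
Lengths of the A_i:
  m(A_1) = 1 - (-1) = 2.
  m(A_2) = 7/2 - 3 = 1/2.
  m(A_3) = 6 - 11/2 = 1/2.
  m(A_4) = 33/4 - 25/4 = 2.
  m(A_5) = 43/4 - 37/4 = 3/2.
Contributions c_i * m(A_i):
  (5) * (2) = 10.
  (1/2) * (1/2) = 1/4.
  (5/3) * (1/2) = 5/6.
  (0) * (2) = 0.
  (-3/2) * (3/2) = -9/4.
Total: 10 + 1/4 + 5/6 + 0 - 9/4 = 53/6.

53/6


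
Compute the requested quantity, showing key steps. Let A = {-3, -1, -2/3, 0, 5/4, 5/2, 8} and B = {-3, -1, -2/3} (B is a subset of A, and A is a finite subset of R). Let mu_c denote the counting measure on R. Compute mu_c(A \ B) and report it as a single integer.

Counting measure assigns mu_c(E) = |E| (number of elements) when E is finite. For B subset A, A \ B is the set of elements of A not in B, so |A \ B| = |A| - |B|.
|A| = 7, |B| = 3, so mu_c(A \ B) = 7 - 3 = 4.

4


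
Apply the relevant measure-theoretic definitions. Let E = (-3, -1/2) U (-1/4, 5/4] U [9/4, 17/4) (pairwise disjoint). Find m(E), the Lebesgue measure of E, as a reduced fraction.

For pairwise disjoint intervals, m(union_i I_i) = sum_i m(I_i),
and m is invariant under swapping open/closed endpoints (single points have measure 0).
So m(E) = sum_i (b_i - a_i).
  I_1 has length -1/2 - (-3) = 5/2.
  I_2 has length 5/4 - (-1/4) = 3/2.
  I_3 has length 17/4 - 9/4 = 2.
Summing:
  m(E) = 5/2 + 3/2 + 2 = 6.

6


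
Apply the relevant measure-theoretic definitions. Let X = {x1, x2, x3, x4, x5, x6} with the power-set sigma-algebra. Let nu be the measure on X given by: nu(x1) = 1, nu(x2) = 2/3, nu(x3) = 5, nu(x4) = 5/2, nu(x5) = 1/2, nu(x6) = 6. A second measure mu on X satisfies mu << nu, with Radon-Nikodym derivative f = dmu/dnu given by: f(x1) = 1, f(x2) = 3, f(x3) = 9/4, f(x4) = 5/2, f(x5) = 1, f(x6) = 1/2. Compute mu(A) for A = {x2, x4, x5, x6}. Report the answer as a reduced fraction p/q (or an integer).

By the defining property of the Radon-Nikodym derivative, for every measurable set A,
  mu(A) = integral_A f dnu.
Since nu is a discrete measure concentrated on the atoms of X, the integral over A reduces to the sum
  mu(A) = sum_{x in A} f(x) * nu({x}).
Computing each term:
  x2: f(x2) * nu(x2) = 3 * 2/3 = 2.
  x4: f(x4) * nu(x4) = 5/2 * 5/2 = 25/4.
  x5: f(x5) * nu(x5) = 1 * 1/2 = 1/2.
  x6: f(x6) * nu(x6) = 1/2 * 6 = 3.
Summing: mu(A) = 2 + 25/4 + 1/2 + 3 = 47/4.

47/4


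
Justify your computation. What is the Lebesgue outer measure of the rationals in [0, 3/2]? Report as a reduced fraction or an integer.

The set Q cap [0, 3/2] is countable (a subset of the countable set Q). Lebesgue outer measure of any countable set is 0: each singleton {q} has m*({q}) = 0, and by countable subadditivity m*(union_k {q_k}) <= sum_k m*({q_k}) = sum_k 0 = 0. The reverse inequality m*(E) >= 0 is automatic. So m*(Q cap [0, 3/2]) = 0.

0


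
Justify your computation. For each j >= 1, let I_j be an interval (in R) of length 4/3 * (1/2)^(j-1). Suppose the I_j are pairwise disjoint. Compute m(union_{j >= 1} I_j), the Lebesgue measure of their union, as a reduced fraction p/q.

By countable additivity of the Lebesgue measure on pairwise disjoint measurable sets,
  m(union_{j >= 1} I_j) = sum_{j >= 1} m(I_j) = sum_{j >= 1} a * r^(j-1),
  with a = 4/3 and r = 1/2.
Since 0 < r = 1/2 < 1, the geometric series converges:
  sum_{j >= 1} a * r^(j-1) = a / (1 - r).
  = 4/3 / (1 - 1/2)
  = 4/3 / (1/2)
  = 8/3.

8/3


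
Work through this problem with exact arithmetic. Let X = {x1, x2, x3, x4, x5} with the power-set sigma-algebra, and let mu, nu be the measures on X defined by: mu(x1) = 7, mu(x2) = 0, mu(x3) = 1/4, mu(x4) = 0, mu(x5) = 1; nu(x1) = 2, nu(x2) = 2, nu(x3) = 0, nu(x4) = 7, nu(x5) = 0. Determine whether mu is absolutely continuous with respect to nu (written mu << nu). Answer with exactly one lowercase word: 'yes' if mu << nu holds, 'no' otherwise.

mu << nu means: every nu-null measurable set is also mu-null; equivalently, for every atom x, if nu({x}) = 0 then mu({x}) = 0.
Checking each atom:
  x1: nu = 2 > 0 -> no constraint.
  x2: nu = 2 > 0 -> no constraint.
  x3: nu = 0, mu = 1/4 > 0 -> violates mu << nu.
  x4: nu = 7 > 0 -> no constraint.
  x5: nu = 0, mu = 1 > 0 -> violates mu << nu.
The atom(s) x3, x5 violate the condition (nu = 0 but mu > 0). Therefore mu is NOT absolutely continuous w.r.t. nu.

no


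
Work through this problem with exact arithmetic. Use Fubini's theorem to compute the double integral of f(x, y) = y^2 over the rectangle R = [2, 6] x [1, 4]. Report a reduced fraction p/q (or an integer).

f(x, y) is a tensor product of a function of x and a function of y, and both factors are bounded continuous (hence Lebesgue integrable) on the rectangle, so Fubini's theorem applies:
  integral_R f d(m x m) = (integral_a1^b1 1 dx) * (integral_a2^b2 y^2 dy).
Inner integral in x: integral_{2}^{6} 1 dx = (6^1 - 2^1)/1
  = 4.
Inner integral in y: integral_{1}^{4} y^2 dy = (4^3 - 1^3)/3
  = 21.
Product: (4) * (21) = 84.

84


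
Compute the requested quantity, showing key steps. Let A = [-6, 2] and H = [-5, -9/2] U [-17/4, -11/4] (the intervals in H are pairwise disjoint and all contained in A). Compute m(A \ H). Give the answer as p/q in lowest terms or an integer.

The ambient interval has length m(A) = 2 - (-6) = 8.
Since the holes are disjoint and sit inside A, by finite additivity
  m(H) = sum_i (b_i - a_i), and m(A \ H) = m(A) - m(H).
Computing the hole measures:
  m(H_1) = -9/2 - (-5) = 1/2.
  m(H_2) = -11/4 - (-17/4) = 3/2.
Summed: m(H) = 1/2 + 3/2 = 2.
So m(A \ H) = 8 - 2 = 6.

6


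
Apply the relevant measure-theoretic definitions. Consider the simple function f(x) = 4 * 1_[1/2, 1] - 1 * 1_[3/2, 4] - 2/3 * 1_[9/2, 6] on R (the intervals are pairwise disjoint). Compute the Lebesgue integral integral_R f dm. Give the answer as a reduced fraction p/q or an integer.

For a simple function f = sum_i c_i * 1_{A_i} with disjoint A_i,
  integral f dm = sum_i c_i * m(A_i).
Lengths of the A_i:
  m(A_1) = 1 - 1/2 = 1/2.
  m(A_2) = 4 - 3/2 = 5/2.
  m(A_3) = 6 - 9/2 = 3/2.
Contributions c_i * m(A_i):
  (4) * (1/2) = 2.
  (-1) * (5/2) = -5/2.
  (-2/3) * (3/2) = -1.
Total: 2 - 5/2 - 1 = -3/2.

-3/2


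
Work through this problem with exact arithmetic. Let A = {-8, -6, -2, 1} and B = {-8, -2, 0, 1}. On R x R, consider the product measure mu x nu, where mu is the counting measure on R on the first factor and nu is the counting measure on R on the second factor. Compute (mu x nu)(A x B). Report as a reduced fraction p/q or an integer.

For a measurable rectangle A x B, the product measure satisfies
  (mu x nu)(A x B) = mu(A) * nu(B).
  mu(A) = 4.
  nu(B) = 4.
  (mu x nu)(A x B) = 4 * 4 = 16.

16


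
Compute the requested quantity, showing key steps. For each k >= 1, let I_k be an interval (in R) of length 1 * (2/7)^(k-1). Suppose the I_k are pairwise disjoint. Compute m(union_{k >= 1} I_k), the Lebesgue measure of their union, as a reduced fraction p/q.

By countable additivity of the Lebesgue measure on pairwise disjoint measurable sets,
  m(union_{k >= 1} I_k) = sum_{k >= 1} m(I_k) = sum_{k >= 1} a * r^(k-1),
  with a = 1 and r = 2/7.
Since 0 < r = 2/7 < 1, the geometric series converges:
  sum_{k >= 1} a * r^(k-1) = a / (1 - r).
  = 1 / (1 - 2/7)
  = 1 / (5/7)
  = 7/5.

7/5


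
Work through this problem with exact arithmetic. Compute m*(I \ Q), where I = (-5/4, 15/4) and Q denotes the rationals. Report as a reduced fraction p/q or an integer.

The interval I = (-5/4, 15/4) has m(I) = 15/4 - (-5/4) = 5 (endpoints are measure-zero, so open/closed/half-open agree). Write I = (I cap Q) u (I \ Q). The rationals in I are countable, so m*(I cap Q) = 0 (cover each rational by intervals whose total length is arbitrarily small). By countable subadditivity m*(I) <= m*(I cap Q) + m*(I \ Q), hence m*(I \ Q) >= m(I) = 5. The reverse inequality m*(I \ Q) <= m*(I) = 5 is trivial since (I \ Q) is a subset of I. Therefore m*(I \ Q) = 5.

5


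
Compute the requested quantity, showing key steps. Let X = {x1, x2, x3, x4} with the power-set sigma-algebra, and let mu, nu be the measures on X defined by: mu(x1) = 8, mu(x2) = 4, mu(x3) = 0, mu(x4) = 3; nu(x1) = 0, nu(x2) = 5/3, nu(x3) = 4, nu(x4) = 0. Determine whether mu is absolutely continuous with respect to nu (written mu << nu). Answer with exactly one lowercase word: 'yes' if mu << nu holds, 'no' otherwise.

mu << nu means: every nu-null measurable set is also mu-null; equivalently, for every atom x, if nu({x}) = 0 then mu({x}) = 0.
Checking each atom:
  x1: nu = 0, mu = 8 > 0 -> violates mu << nu.
  x2: nu = 5/3 > 0 -> no constraint.
  x3: nu = 4 > 0 -> no constraint.
  x4: nu = 0, mu = 3 > 0 -> violates mu << nu.
The atom(s) x1, x4 violate the condition (nu = 0 but mu > 0). Therefore mu is NOT absolutely continuous w.r.t. nu.

no


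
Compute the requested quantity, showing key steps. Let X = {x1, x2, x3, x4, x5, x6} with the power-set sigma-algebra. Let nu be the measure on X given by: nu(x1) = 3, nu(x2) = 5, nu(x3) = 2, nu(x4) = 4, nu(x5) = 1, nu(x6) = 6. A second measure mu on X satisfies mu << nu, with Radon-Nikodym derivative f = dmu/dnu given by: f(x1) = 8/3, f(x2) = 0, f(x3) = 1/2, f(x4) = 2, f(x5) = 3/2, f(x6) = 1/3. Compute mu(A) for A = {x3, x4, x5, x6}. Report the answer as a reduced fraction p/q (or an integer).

By the defining property of the Radon-Nikodym derivative, for every measurable set A,
  mu(A) = integral_A f dnu.
Since nu is a discrete measure concentrated on the atoms of X, the integral over A reduces to the sum
  mu(A) = sum_{x in A} f(x) * nu({x}).
Computing each term:
  x3: f(x3) * nu(x3) = 1/2 * 2 = 1.
  x4: f(x4) * nu(x4) = 2 * 4 = 8.
  x5: f(x5) * nu(x5) = 3/2 * 1 = 3/2.
  x6: f(x6) * nu(x6) = 1/3 * 6 = 2.
Summing: mu(A) = 1 + 8 + 3/2 + 2 = 25/2.

25/2


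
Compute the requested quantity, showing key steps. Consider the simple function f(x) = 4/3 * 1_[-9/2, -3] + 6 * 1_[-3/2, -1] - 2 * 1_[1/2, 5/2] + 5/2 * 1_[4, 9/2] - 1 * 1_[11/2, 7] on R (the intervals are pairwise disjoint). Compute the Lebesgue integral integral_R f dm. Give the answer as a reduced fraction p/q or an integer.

For a simple function f = sum_i c_i * 1_{A_i} with disjoint A_i,
  integral f dm = sum_i c_i * m(A_i).
Lengths of the A_i:
  m(A_1) = -3 - (-9/2) = 3/2.
  m(A_2) = -1 - (-3/2) = 1/2.
  m(A_3) = 5/2 - 1/2 = 2.
  m(A_4) = 9/2 - 4 = 1/2.
  m(A_5) = 7 - 11/2 = 3/2.
Contributions c_i * m(A_i):
  (4/3) * (3/2) = 2.
  (6) * (1/2) = 3.
  (-2) * (2) = -4.
  (5/2) * (1/2) = 5/4.
  (-1) * (3/2) = -3/2.
Total: 2 + 3 - 4 + 5/4 - 3/2 = 3/4.

3/4


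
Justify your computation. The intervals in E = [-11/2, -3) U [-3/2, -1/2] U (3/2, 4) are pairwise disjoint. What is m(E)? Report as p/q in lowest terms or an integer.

For pairwise disjoint intervals, m(union_i I_i) = sum_i m(I_i),
and m is invariant under swapping open/closed endpoints (single points have measure 0).
So m(E) = sum_i (b_i - a_i).
  I_1 has length -3 - (-11/2) = 5/2.
  I_2 has length -1/2 - (-3/2) = 1.
  I_3 has length 4 - 3/2 = 5/2.
Summing:
  m(E) = 5/2 + 1 + 5/2 = 6.

6


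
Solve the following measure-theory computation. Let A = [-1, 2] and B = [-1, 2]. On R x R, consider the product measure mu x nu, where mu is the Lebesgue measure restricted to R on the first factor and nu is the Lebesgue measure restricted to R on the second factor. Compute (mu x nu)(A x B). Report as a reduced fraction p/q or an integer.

For a measurable rectangle A x B, the product measure satisfies
  (mu x nu)(A x B) = mu(A) * nu(B).
  mu(A) = 3.
  nu(B) = 3.
  (mu x nu)(A x B) = 3 * 3 = 9.

9


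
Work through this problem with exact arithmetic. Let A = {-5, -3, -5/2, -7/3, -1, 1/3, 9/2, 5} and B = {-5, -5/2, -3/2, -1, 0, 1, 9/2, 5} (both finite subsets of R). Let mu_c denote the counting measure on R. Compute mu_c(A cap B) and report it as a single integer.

Counting measure on a finite set equals cardinality. mu_c(A cap B) = |A cap B| (elements appearing in both).
Enumerating the elements of A that also lie in B gives 5 element(s).
So mu_c(A cap B) = 5.

5


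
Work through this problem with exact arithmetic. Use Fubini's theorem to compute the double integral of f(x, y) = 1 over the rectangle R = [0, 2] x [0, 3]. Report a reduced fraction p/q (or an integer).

f(x, y) is a tensor product of a function of x and a function of y, and both factors are bounded continuous (hence Lebesgue integrable) on the rectangle, so Fubini's theorem applies:
  integral_R f d(m x m) = (integral_a1^b1 1 dx) * (integral_a2^b2 1 dy).
Inner integral in x: integral_{0}^{2} 1 dx = (2^1 - 0^1)/1
  = 2.
Inner integral in y: integral_{0}^{3} 1 dy = (3^1 - 0^1)/1
  = 3.
Product: (2) * (3) = 6.

6


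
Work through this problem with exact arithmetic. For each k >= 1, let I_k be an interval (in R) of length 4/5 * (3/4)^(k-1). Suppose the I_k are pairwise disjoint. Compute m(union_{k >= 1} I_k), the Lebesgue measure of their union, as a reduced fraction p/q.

By countable additivity of the Lebesgue measure on pairwise disjoint measurable sets,
  m(union_{k >= 1} I_k) = sum_{k >= 1} m(I_k) = sum_{k >= 1} a * r^(k-1),
  with a = 4/5 and r = 3/4.
Since 0 < r = 3/4 < 1, the geometric series converges:
  sum_{k >= 1} a * r^(k-1) = a / (1 - r).
  = 4/5 / (1 - 3/4)
  = 4/5 / (1/4)
  = 16/5.

16/5


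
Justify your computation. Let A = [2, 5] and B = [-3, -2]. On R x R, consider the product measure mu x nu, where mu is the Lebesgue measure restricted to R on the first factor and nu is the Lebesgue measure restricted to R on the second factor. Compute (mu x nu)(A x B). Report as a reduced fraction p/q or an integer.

For a measurable rectangle A x B, the product measure satisfies
  (mu x nu)(A x B) = mu(A) * nu(B).
  mu(A) = 3.
  nu(B) = 1.
  (mu x nu)(A x B) = 3 * 1 = 3.

3


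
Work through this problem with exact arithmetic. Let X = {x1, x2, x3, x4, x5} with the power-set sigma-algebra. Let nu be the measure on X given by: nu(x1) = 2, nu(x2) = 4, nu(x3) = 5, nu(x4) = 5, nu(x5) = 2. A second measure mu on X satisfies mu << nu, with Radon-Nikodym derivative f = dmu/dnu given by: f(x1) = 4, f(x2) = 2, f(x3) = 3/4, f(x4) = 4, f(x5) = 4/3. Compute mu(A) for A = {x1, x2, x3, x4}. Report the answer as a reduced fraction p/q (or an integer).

By the defining property of the Radon-Nikodym derivative, for every measurable set A,
  mu(A) = integral_A f dnu.
Since nu is a discrete measure concentrated on the atoms of X, the integral over A reduces to the sum
  mu(A) = sum_{x in A} f(x) * nu({x}).
Computing each term:
  x1: f(x1) * nu(x1) = 4 * 2 = 8.
  x2: f(x2) * nu(x2) = 2 * 4 = 8.
  x3: f(x3) * nu(x3) = 3/4 * 5 = 15/4.
  x4: f(x4) * nu(x4) = 4 * 5 = 20.
Summing: mu(A) = 8 + 8 + 15/4 + 20 = 159/4.

159/4


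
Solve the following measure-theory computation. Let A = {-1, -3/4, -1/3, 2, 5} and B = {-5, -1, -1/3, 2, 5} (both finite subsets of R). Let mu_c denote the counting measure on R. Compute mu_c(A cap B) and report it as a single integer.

Counting measure on a finite set equals cardinality. mu_c(A cap B) = |A cap B| (elements appearing in both).
Enumerating the elements of A that also lie in B gives 4 element(s).
So mu_c(A cap B) = 4.

4


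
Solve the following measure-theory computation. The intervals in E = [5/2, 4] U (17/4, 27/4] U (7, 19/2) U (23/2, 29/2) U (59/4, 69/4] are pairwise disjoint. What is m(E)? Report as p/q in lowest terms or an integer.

For pairwise disjoint intervals, m(union_i I_i) = sum_i m(I_i),
and m is invariant under swapping open/closed endpoints (single points have measure 0).
So m(E) = sum_i (b_i - a_i).
  I_1 has length 4 - 5/2 = 3/2.
  I_2 has length 27/4 - 17/4 = 5/2.
  I_3 has length 19/2 - 7 = 5/2.
  I_4 has length 29/2 - 23/2 = 3.
  I_5 has length 69/4 - 59/4 = 5/2.
Summing:
  m(E) = 3/2 + 5/2 + 5/2 + 3 + 5/2 = 12.

12


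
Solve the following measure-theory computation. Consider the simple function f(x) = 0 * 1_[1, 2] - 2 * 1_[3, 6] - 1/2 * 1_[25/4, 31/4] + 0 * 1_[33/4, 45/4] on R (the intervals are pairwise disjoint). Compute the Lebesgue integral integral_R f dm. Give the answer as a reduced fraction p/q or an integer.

For a simple function f = sum_i c_i * 1_{A_i} with disjoint A_i,
  integral f dm = sum_i c_i * m(A_i).
Lengths of the A_i:
  m(A_1) = 2 - 1 = 1.
  m(A_2) = 6 - 3 = 3.
  m(A_3) = 31/4 - 25/4 = 3/2.
  m(A_4) = 45/4 - 33/4 = 3.
Contributions c_i * m(A_i):
  (0) * (1) = 0.
  (-2) * (3) = -6.
  (-1/2) * (3/2) = -3/4.
  (0) * (3) = 0.
Total: 0 - 6 - 3/4 + 0 = -27/4.

-27/4


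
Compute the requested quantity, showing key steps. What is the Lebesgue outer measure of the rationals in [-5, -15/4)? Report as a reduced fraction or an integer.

E = Q cap [-5, -15/4) is a subset of Q, which is countable. Enumerate Q = {q_1, q_2, ...}; for any eps > 0, cover q_k by the open interval (q_k - eps/2^(k+1), q_k + eps/2^(k+1)), of length eps/2^k. The total cover length is sum_{k>=1} eps/2^k = eps. Hence m*(E) <= m*(Q) <= eps for every eps > 0, and since outer measure is non-negative, m*(E) = 0.

0


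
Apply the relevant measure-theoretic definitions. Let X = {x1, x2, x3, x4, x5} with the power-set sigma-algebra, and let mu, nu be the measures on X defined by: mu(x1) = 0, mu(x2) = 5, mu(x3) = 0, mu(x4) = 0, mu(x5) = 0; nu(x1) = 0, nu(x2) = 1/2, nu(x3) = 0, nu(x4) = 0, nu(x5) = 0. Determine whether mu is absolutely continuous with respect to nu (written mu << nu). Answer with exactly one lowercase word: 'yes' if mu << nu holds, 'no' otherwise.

mu << nu means: every nu-null measurable set is also mu-null; equivalently, for every atom x, if nu({x}) = 0 then mu({x}) = 0.
Checking each atom:
  x1: nu = 0, mu = 0 -> consistent with mu << nu.
  x2: nu = 1/2 > 0 -> no constraint.
  x3: nu = 0, mu = 0 -> consistent with mu << nu.
  x4: nu = 0, mu = 0 -> consistent with mu << nu.
  x5: nu = 0, mu = 0 -> consistent with mu << nu.
No atom violates the condition. Therefore mu << nu.

yes


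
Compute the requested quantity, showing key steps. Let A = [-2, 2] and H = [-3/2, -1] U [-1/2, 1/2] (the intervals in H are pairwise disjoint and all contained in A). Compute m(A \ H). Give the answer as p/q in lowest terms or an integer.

The ambient interval has length m(A) = 2 - (-2) = 4.
Since the holes are disjoint and sit inside A, by finite additivity
  m(H) = sum_i (b_i - a_i), and m(A \ H) = m(A) - m(H).
Computing the hole measures:
  m(H_1) = -1 - (-3/2) = 1/2.
  m(H_2) = 1/2 - (-1/2) = 1.
Summed: m(H) = 1/2 + 1 = 3/2.
So m(A \ H) = 4 - 3/2 = 5/2.

5/2


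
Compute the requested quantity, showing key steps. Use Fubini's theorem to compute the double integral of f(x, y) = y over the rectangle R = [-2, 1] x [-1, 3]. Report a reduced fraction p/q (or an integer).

f(x, y) is a tensor product of a function of x and a function of y, and both factors are bounded continuous (hence Lebesgue integrable) on the rectangle, so Fubini's theorem applies:
  integral_R f d(m x m) = (integral_a1^b1 1 dx) * (integral_a2^b2 y dy).
Inner integral in x: integral_{-2}^{1} 1 dx = (1^1 - (-2)^1)/1
  = 3.
Inner integral in y: integral_{-1}^{3} y dy = (3^2 - (-1)^2)/2
  = 4.
Product: (3) * (4) = 12.

12


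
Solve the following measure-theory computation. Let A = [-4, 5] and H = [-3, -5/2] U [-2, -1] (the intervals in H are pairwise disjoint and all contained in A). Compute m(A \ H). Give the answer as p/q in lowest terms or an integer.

The ambient interval has length m(A) = 5 - (-4) = 9.
Since the holes are disjoint and sit inside A, by finite additivity
  m(H) = sum_i (b_i - a_i), and m(A \ H) = m(A) - m(H).
Computing the hole measures:
  m(H_1) = -5/2 - (-3) = 1/2.
  m(H_2) = -1 - (-2) = 1.
Summed: m(H) = 1/2 + 1 = 3/2.
So m(A \ H) = 9 - 3/2 = 15/2.

15/2


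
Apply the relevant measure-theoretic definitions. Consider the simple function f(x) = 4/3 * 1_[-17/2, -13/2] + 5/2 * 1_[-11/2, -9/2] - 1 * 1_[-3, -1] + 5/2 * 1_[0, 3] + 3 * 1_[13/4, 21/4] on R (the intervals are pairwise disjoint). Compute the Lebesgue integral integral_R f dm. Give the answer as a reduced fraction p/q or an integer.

For a simple function f = sum_i c_i * 1_{A_i} with disjoint A_i,
  integral f dm = sum_i c_i * m(A_i).
Lengths of the A_i:
  m(A_1) = -13/2 - (-17/2) = 2.
  m(A_2) = -9/2 - (-11/2) = 1.
  m(A_3) = -1 - (-3) = 2.
  m(A_4) = 3 - 0 = 3.
  m(A_5) = 21/4 - 13/4 = 2.
Contributions c_i * m(A_i):
  (4/3) * (2) = 8/3.
  (5/2) * (1) = 5/2.
  (-1) * (2) = -2.
  (5/2) * (3) = 15/2.
  (3) * (2) = 6.
Total: 8/3 + 5/2 - 2 + 15/2 + 6 = 50/3.

50/3


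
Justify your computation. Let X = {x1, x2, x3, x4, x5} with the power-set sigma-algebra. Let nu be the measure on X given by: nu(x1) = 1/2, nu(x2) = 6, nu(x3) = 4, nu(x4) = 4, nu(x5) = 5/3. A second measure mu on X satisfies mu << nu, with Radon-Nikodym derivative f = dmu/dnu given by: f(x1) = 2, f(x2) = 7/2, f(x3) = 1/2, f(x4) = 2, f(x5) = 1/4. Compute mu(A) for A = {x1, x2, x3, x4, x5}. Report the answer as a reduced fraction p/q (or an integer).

By the defining property of the Radon-Nikodym derivative, for every measurable set A,
  mu(A) = integral_A f dnu.
Since nu is a discrete measure concentrated on the atoms of X, the integral over A reduces to the sum
  mu(A) = sum_{x in A} f(x) * nu({x}).
Computing each term:
  x1: f(x1) * nu(x1) = 2 * 1/2 = 1.
  x2: f(x2) * nu(x2) = 7/2 * 6 = 21.
  x3: f(x3) * nu(x3) = 1/2 * 4 = 2.
  x4: f(x4) * nu(x4) = 2 * 4 = 8.
  x5: f(x5) * nu(x5) = 1/4 * 5/3 = 5/12.
Summing: mu(A) = 1 + 21 + 2 + 8 + 5/12 = 389/12.

389/12


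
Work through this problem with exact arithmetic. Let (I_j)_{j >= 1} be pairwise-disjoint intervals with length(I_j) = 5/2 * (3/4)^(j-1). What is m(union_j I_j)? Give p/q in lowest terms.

By countable additivity of the Lebesgue measure on pairwise disjoint measurable sets,
  m(union_{j >= 1} I_j) = sum_{j >= 1} m(I_j) = sum_{j >= 1} a * r^(j-1),
  with a = 5/2 and r = 3/4.
Since 0 < r = 3/4 < 1, the geometric series converges:
  sum_{j >= 1} a * r^(j-1) = a / (1 - r).
  = 5/2 / (1 - 3/4)
  = 5/2 / (1/4)
  = 10.

10


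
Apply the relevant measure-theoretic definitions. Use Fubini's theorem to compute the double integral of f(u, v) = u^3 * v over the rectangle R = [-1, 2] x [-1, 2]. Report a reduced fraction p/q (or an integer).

f(u, v) is a tensor product of a function of u and a function of v, and both factors are bounded continuous (hence Lebesgue integrable) on the rectangle, so Fubini's theorem applies:
  integral_R f d(m x m) = (integral_a1^b1 u^3 du) * (integral_a2^b2 v dv).
Inner integral in u: integral_{-1}^{2} u^3 du = (2^4 - (-1)^4)/4
  = 15/4.
Inner integral in v: integral_{-1}^{2} v dv = (2^2 - (-1)^2)/2
  = 3/2.
Product: (15/4) * (3/2) = 45/8.

45/8


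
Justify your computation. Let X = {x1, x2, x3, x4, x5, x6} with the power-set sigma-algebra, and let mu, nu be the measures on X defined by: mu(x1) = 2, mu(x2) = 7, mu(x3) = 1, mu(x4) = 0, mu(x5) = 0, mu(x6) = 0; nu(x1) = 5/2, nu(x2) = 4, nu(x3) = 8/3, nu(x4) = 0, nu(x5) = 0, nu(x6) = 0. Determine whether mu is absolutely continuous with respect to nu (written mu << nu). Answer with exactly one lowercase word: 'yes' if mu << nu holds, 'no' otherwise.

mu << nu means: every nu-null measurable set is also mu-null; equivalently, for every atom x, if nu({x}) = 0 then mu({x}) = 0.
Checking each atom:
  x1: nu = 5/2 > 0 -> no constraint.
  x2: nu = 4 > 0 -> no constraint.
  x3: nu = 8/3 > 0 -> no constraint.
  x4: nu = 0, mu = 0 -> consistent with mu << nu.
  x5: nu = 0, mu = 0 -> consistent with mu << nu.
  x6: nu = 0, mu = 0 -> consistent with mu << nu.
No atom violates the condition. Therefore mu << nu.

yes


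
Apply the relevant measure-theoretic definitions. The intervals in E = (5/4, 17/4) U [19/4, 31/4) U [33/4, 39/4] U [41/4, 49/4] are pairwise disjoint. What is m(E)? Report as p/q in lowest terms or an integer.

For pairwise disjoint intervals, m(union_i I_i) = sum_i m(I_i),
and m is invariant under swapping open/closed endpoints (single points have measure 0).
So m(E) = sum_i (b_i - a_i).
  I_1 has length 17/4 - 5/4 = 3.
  I_2 has length 31/4 - 19/4 = 3.
  I_3 has length 39/4 - 33/4 = 3/2.
  I_4 has length 49/4 - 41/4 = 2.
Summing:
  m(E) = 3 + 3 + 3/2 + 2 = 19/2.

19/2


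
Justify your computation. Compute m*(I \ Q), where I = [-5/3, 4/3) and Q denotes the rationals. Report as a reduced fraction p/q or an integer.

The interval I = [-5/3, 4/3) has m(I) = 4/3 - (-5/3) = 3 (endpoints are measure-zero, so open/closed/half-open agree). Write I = (I cap Q) u (I \ Q). The rationals in I are countable, so m*(I cap Q) = 0 (cover each rational by intervals whose total length is arbitrarily small). By countable subadditivity m*(I) <= m*(I cap Q) + m*(I \ Q), hence m*(I \ Q) >= m(I) = 3. The reverse inequality m*(I \ Q) <= m*(I) = 3 is trivial since (I \ Q) is a subset of I. Therefore m*(I \ Q) = 3.

3


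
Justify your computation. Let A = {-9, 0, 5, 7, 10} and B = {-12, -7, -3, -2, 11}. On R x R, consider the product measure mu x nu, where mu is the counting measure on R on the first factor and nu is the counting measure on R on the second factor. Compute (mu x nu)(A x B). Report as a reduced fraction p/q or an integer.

For a measurable rectangle A x B, the product measure satisfies
  (mu x nu)(A x B) = mu(A) * nu(B).
  mu(A) = 5.
  nu(B) = 5.
  (mu x nu)(A x B) = 5 * 5 = 25.

25


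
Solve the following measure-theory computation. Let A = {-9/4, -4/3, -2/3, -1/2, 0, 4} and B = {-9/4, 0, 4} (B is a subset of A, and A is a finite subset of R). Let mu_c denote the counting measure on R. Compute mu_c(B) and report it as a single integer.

Counting measure assigns mu_c(E) = |E| (number of elements) when E is finite.
B has 3 element(s), so mu_c(B) = 3.

3


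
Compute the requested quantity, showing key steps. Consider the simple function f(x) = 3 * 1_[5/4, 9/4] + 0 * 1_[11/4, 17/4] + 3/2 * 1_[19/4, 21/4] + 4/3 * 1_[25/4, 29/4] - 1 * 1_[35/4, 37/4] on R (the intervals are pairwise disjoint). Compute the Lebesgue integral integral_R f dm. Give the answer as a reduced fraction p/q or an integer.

For a simple function f = sum_i c_i * 1_{A_i} with disjoint A_i,
  integral f dm = sum_i c_i * m(A_i).
Lengths of the A_i:
  m(A_1) = 9/4 - 5/4 = 1.
  m(A_2) = 17/4 - 11/4 = 3/2.
  m(A_3) = 21/4 - 19/4 = 1/2.
  m(A_4) = 29/4 - 25/4 = 1.
  m(A_5) = 37/4 - 35/4 = 1/2.
Contributions c_i * m(A_i):
  (3) * (1) = 3.
  (0) * (3/2) = 0.
  (3/2) * (1/2) = 3/4.
  (4/3) * (1) = 4/3.
  (-1) * (1/2) = -1/2.
Total: 3 + 0 + 3/4 + 4/3 - 1/2 = 55/12.

55/12


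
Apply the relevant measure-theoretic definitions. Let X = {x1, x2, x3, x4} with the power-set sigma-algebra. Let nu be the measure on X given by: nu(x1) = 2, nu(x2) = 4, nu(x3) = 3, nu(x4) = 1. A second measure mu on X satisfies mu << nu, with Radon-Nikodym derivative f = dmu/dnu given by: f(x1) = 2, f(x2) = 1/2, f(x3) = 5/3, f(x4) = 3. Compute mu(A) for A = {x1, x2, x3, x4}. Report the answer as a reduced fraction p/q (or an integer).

By the defining property of the Radon-Nikodym derivative, for every measurable set A,
  mu(A) = integral_A f dnu.
Since nu is a discrete measure concentrated on the atoms of X, the integral over A reduces to the sum
  mu(A) = sum_{x in A} f(x) * nu({x}).
Computing each term:
  x1: f(x1) * nu(x1) = 2 * 2 = 4.
  x2: f(x2) * nu(x2) = 1/2 * 4 = 2.
  x3: f(x3) * nu(x3) = 5/3 * 3 = 5.
  x4: f(x4) * nu(x4) = 3 * 1 = 3.
Summing: mu(A) = 4 + 2 + 5 + 3 = 14.

14


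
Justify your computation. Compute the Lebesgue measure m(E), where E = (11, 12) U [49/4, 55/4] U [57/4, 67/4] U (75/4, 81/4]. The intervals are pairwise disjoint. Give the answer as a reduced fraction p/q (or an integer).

For pairwise disjoint intervals, m(union_i I_i) = sum_i m(I_i),
and m is invariant under swapping open/closed endpoints (single points have measure 0).
So m(E) = sum_i (b_i - a_i).
  I_1 has length 12 - 11 = 1.
  I_2 has length 55/4 - 49/4 = 3/2.
  I_3 has length 67/4 - 57/4 = 5/2.
  I_4 has length 81/4 - 75/4 = 3/2.
Summing:
  m(E) = 1 + 3/2 + 5/2 + 3/2 = 13/2.

13/2
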